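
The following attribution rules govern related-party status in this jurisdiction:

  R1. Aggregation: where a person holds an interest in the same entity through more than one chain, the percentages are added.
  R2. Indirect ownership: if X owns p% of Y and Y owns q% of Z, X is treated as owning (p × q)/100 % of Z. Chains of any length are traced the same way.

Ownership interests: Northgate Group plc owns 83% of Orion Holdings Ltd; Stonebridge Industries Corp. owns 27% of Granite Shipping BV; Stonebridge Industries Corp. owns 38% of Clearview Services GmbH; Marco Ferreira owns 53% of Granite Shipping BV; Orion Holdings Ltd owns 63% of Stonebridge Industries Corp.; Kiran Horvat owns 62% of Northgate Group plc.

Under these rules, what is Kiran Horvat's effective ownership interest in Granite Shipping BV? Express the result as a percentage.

8.753346%

Chain via Northgate Group plc → Orion Holdings Ltd → Stonebridge Industries Corp. (R2): 62% × 83% × 63% × 27% = 8.753346% of Granite Shipping BV.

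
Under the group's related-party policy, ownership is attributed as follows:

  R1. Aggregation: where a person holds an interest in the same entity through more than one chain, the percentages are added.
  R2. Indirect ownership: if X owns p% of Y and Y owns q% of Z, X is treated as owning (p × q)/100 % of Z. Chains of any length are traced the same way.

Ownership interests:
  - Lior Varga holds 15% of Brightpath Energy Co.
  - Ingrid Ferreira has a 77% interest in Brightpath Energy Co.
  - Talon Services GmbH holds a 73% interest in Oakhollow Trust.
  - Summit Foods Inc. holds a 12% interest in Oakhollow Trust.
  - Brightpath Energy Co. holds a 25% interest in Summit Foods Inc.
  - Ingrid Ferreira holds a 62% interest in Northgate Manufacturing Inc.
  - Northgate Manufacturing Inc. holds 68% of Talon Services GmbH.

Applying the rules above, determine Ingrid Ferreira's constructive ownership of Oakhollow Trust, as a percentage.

33.0868%

Chain via Brightpath Energy Co. → Summit Foods Inc. (R2): 77% × 25% × 12% = 2.31% of Oakhollow Trust.
Chain via Northgate Manufacturing Inc. → Talon Services GmbH (R2): 62% × 68% × 73% = 30.7768% of Oakhollow Trust.
Aggregating (R1): 2.31% + 30.7768% = 33.0868%.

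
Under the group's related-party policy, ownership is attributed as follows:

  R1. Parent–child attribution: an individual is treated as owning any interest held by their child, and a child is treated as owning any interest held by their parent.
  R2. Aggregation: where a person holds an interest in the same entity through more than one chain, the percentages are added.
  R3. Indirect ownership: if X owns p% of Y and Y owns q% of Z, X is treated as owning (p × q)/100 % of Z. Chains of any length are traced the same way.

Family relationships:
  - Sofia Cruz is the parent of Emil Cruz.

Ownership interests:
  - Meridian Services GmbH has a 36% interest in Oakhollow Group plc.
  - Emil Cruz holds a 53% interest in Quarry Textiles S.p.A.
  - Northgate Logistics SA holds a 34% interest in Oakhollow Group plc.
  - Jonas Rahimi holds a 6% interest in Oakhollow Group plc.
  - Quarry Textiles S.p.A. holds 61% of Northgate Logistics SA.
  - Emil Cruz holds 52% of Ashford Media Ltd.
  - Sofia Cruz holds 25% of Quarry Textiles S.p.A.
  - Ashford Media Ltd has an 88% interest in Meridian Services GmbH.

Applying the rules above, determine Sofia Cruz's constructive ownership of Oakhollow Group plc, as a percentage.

By parent–child attribution (R1), Sofia Cruz is treated as also owning Emil Cruz's interest in Quarry Textiles S.p.A, giving 25% + 53% = 78%.
By parent–child attribution (R1), Sofia Cruz is treated as owning Emil Cruz's 52% interest in Ashford Media Ltd.
Chain via Quarry Textiles S.p.A. → Northgate Logistics SA (R3): 78% × 61% × 34% = 16.1772% of Oakhollow Group plc.
Chain via Ashford Media Ltd → Meridian Services GmbH (R3): 52% × 88% × 36% = 16.4736% of Oakhollow Group plc.
Aggregating (R2): 16.1772% + 16.4736% = 32.6508%.

32.6508%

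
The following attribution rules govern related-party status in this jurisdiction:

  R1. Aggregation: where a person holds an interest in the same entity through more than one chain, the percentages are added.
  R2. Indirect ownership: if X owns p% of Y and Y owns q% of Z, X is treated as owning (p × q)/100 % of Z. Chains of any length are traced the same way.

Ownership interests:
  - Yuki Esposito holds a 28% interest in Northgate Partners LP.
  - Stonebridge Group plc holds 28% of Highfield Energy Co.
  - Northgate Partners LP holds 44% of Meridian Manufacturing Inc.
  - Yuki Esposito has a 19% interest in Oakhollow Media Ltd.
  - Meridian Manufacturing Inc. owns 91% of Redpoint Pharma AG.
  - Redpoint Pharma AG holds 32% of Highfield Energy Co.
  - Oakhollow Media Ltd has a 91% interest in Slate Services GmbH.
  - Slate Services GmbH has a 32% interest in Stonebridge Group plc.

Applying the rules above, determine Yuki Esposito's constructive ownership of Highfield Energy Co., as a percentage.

5.136768%

Chain via Northgate Partners LP → Meridian Manufacturing Inc. → Redpoint Pharma AG (R2): 28% × 44% × 91% × 32% = 3.587584% of Highfield Energy Co.
Chain via Oakhollow Media Ltd → Slate Services GmbH → Stonebridge Group plc (R2): 19% × 91% × 32% × 28% = 1.549184% of Highfield Energy Co.
Aggregating (R1): 3.587584% + 1.549184% = 5.136768%.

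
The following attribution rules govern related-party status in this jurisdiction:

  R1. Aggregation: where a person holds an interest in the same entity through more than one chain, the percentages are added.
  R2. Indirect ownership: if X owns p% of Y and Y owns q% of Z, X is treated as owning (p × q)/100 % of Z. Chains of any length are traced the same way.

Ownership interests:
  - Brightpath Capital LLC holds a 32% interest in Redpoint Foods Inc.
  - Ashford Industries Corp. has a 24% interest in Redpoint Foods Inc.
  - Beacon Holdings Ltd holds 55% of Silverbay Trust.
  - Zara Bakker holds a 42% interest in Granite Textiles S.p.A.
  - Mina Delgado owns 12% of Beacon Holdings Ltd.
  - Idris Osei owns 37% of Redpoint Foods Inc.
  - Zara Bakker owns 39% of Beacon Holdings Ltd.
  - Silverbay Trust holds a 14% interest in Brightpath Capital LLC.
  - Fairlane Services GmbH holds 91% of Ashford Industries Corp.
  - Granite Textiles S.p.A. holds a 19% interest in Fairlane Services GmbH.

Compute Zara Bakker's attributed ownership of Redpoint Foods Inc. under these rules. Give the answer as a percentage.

2.703792%

Chain via Beacon Holdings Ltd → Silverbay Trust → Brightpath Capital LLC (R2): 39% × 55% × 14% × 32% = 0.96096% of Redpoint Foods Inc.
Chain via Granite Textiles S.p.A. → Fairlane Services GmbH → Ashford Industries Corp. (R2): 42% × 19% × 91% × 24% = 1.742832% of Redpoint Foods Inc.
Aggregating (R1): 0.96096% + 1.742832% = 2.703792%.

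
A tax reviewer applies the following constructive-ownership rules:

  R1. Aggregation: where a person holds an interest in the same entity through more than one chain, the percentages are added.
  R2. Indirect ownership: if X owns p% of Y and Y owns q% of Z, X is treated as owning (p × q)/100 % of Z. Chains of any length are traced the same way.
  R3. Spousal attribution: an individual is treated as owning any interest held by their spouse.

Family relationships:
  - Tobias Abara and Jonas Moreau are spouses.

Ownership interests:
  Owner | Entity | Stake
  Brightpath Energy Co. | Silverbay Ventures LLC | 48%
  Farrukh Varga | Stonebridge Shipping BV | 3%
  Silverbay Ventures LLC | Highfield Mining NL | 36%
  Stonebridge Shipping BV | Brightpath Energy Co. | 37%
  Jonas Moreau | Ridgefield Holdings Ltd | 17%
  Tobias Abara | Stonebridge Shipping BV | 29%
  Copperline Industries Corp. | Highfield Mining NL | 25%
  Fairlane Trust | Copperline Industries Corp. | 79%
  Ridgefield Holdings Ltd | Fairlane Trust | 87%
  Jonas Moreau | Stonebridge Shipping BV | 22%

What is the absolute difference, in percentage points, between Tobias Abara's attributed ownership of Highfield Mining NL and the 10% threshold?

3.818239

By spousal attribution (R3), Tobias Abara is treated as also owning Jonas Moreau's interest in Stonebridge Shipping BV, giving 29% + 22% = 51%.
By spousal attribution (R3), Tobias Abara is treated as owning Jonas Moreau's 17% interest in Ridgefield Holdings Ltd.
Chain via Stonebridge Shipping BV → Brightpath Energy Co. → Silverbay Ventures LLC (R2): 51% × 37% × 48% × 36% = 3.260736% of Highfield Mining NL.
Chain via Ridgefield Holdings Ltd → Fairlane Trust → Copperline Industries Corp. (R2): 17% × 87% × 79% × 25% = 2.921025% of Highfield Mining NL.
Aggregating (R1): 3.260736% + 2.921025% = 6.181761%.
6.181761% falls short of the 10% threshold by 3.818239 percentage points.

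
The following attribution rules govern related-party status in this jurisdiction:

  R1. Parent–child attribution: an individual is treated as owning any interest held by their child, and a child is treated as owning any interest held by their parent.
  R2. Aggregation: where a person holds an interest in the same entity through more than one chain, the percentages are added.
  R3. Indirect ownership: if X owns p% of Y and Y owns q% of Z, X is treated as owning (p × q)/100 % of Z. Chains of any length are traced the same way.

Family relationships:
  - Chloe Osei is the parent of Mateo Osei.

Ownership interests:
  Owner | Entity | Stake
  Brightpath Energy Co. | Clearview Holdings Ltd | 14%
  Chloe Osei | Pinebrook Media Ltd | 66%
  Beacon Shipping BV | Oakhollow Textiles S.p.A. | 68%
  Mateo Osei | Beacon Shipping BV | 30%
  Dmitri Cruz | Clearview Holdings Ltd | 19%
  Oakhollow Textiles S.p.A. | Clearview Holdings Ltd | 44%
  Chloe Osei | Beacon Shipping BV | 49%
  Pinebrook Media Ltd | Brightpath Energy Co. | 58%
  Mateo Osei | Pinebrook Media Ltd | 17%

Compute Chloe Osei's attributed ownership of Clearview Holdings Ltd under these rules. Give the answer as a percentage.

30.3764%

By parent–child attribution (R1), Chloe Osei is treated as also owning Mateo Osei's interest in Beacon Shipping BV, giving 49% + 30% = 79%.
By parent–child attribution (R1), Chloe Osei is treated as also owning Mateo Osei's interest in Pinebrook Media Ltd, giving 66% + 17% = 83%.
Chain via Beacon Shipping BV → Oakhollow Textiles S.p.A. (R3): 79% × 68% × 44% = 23.6368% of Clearview Holdings Ltd.
Chain via Pinebrook Media Ltd → Brightpath Energy Co. (R3): 83% × 58% × 14% = 6.7396% of Clearview Holdings Ltd.
Aggregating (R2): 23.6368% + 6.7396% = 30.3764%.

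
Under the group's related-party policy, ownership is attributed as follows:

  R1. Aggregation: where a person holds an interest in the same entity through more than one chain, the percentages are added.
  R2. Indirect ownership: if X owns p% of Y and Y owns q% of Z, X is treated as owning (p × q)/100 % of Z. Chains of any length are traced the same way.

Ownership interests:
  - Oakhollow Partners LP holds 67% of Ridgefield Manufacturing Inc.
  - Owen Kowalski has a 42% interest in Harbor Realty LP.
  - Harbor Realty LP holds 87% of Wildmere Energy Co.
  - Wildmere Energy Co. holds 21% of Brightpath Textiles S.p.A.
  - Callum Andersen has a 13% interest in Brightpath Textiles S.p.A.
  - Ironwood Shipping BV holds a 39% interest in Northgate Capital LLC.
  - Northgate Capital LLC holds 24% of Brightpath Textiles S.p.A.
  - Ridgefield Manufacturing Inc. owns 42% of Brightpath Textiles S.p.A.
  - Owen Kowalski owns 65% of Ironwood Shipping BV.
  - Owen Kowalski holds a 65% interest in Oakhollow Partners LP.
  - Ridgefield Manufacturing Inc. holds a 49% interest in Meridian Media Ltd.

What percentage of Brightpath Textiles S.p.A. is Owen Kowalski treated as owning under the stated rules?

Chain via Harbor Realty LP → Wildmere Energy Co. (R2): 42% × 87% × 21% = 7.6734% of Brightpath Textiles S.p.A.
Chain via Oakhollow Partners LP → Ridgefield Manufacturing Inc. (R2): 65% × 67% × 42% = 18.291% of Brightpath Textiles S.p.A.
Chain via Ironwood Shipping BV → Northgate Capital LLC (R2): 65% × 39% × 24% = 6.084% of Brightpath Textiles S.p.A.
Aggregating (R1): 7.6734% + 18.291% + 6.084% = 32.0484%.

32.0484%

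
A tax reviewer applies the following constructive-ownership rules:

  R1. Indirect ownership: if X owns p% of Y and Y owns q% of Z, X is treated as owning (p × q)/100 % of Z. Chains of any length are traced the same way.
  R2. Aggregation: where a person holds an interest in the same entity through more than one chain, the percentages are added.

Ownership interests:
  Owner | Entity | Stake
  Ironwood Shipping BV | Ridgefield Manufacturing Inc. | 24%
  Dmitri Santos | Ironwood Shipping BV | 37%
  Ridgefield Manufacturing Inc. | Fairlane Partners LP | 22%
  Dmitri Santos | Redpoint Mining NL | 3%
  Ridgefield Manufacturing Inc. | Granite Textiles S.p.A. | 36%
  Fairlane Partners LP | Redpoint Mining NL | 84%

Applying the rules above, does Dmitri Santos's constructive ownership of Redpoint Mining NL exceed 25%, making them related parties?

No

Chain via Ironwood Shipping BV → Ridgefield Manufacturing Inc. → Fairlane Partners LP (R1): 37% × 24% × 22% × 84% = 1.641024% of Redpoint Mining NL.
Direct interest in Redpoint Mining NL: 3%.
Aggregating (R2): 1.641024% + 3% = 4.641024%.
4.641024% does not exceed the 25% threshold, so Dmitri is not a related party to Redpoint Mining NL.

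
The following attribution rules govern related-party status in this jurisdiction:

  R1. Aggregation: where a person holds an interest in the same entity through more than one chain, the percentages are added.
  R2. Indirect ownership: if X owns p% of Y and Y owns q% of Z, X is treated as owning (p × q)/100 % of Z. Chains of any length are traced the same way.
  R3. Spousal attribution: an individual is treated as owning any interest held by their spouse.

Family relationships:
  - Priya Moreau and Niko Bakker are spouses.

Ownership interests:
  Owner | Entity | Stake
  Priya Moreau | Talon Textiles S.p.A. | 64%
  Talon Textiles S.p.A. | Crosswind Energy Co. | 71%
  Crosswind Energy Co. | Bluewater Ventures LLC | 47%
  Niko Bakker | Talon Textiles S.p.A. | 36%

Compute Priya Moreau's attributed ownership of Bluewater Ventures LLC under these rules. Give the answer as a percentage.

By spousal attribution (R3), Priya Moreau is treated as also owning Niko Bakker's interest in Talon Textiles S.p.A, giving 64% + 36% = 100%.
Chain via Talon Textiles S.p.A. → Crosswind Energy Co. (R2): 100% × 71% × 47% = 33.37% of Bluewater Ventures LLC.

33.37%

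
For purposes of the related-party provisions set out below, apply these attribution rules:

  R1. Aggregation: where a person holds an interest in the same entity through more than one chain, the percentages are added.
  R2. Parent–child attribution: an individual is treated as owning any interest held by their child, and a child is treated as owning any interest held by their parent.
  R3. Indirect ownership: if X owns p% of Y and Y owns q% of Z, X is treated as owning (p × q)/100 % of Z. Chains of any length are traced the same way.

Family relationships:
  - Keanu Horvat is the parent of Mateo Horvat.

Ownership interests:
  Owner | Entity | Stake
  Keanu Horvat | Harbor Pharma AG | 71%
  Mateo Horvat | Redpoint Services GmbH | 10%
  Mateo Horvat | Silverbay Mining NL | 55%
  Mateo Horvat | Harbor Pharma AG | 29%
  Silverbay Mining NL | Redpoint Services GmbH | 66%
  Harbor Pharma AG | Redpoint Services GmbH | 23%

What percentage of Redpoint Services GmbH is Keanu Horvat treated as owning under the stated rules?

By parent–child attribution (R2), Keanu Horvat is treated as also owning Mateo Horvat's interest in Harbor Pharma AG, giving 71% + 29% = 100%.
By parent–child attribution (R2), Keanu Horvat is treated as owning Mateo Horvat's 55% interest in Silverbay Mining NL.
By parent–child attribution (R2), Keanu Horvat is treated as owning Mateo Horvat's 10% interest in Redpoint Services GmbH.
Chain via Harbor Pharma AG (R3): 100% × 23% = 23% of Redpoint Services GmbH.
Chain via Silverbay Mining NL (R3): 55% × 66% = 36.3% of Redpoint Services GmbH.
Direct interest in Redpoint Services GmbH: 10%.
Aggregating (R1): 23% + 36.3% + 10% = 69.3%.

69.3%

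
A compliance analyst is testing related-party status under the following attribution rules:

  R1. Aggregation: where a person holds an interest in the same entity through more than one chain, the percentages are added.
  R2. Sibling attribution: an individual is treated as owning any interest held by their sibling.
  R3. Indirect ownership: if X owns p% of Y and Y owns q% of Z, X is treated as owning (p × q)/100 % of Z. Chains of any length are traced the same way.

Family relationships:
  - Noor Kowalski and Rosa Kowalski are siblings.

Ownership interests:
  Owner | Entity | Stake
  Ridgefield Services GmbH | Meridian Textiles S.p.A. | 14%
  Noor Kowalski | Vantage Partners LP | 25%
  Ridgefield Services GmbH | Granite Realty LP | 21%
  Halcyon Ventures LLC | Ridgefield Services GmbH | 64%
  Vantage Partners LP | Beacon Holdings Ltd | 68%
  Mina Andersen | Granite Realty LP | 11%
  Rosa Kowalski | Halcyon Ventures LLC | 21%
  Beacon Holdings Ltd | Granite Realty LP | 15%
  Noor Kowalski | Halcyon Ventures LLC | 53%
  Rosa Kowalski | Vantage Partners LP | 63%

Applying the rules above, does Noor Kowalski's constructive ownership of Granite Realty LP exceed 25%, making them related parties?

By sibling attribution (R2), Noor Kowalski is treated as also owning Rosa Kowalski's interest in Vantage Partners LP, giving 25% + 63% = 88%.
By sibling attribution (R2), Noor Kowalski is treated as also owning Rosa Kowalski's interest in Halcyon Ventures LLC, giving 53% + 21% = 74%.
Chain via Vantage Partners LP → Beacon Holdings Ltd (R3): 88% × 68% × 15% = 8.976% of Granite Realty LP.
Chain via Halcyon Ventures LLC → Ridgefield Services GmbH (R3): 74% × 64% × 21% = 9.9456% of Granite Realty LP.
Aggregating (R1): 8.976% + 9.9456% = 18.9216%.
18.9216% does not exceed the 25% threshold, so Noor is not a related party to Granite Realty LP.

No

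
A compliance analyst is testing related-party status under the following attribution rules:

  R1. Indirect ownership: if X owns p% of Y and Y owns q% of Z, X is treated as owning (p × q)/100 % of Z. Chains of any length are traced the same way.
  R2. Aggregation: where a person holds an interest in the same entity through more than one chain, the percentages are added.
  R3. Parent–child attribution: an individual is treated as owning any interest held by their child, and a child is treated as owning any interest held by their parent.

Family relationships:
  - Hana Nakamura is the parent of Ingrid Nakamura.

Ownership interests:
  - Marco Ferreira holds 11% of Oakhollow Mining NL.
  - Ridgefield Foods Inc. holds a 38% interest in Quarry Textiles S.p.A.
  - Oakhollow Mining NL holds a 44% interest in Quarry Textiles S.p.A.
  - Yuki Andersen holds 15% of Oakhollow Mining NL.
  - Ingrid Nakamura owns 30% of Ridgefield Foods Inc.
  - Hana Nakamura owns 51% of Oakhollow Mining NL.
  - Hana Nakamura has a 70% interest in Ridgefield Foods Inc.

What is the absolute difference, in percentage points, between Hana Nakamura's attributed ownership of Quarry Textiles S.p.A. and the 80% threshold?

By parent–child attribution (R3), Hana Nakamura is treated as also owning Ingrid Nakamura's interest in Ridgefield Foods Inc, giving 70% + 30% = 100%.
Chain via Ridgefield Foods Inc. (R1): 100% × 38% = 38% of Quarry Textiles S.p.A.
Chain via Oakhollow Mining NL (R1): 51% × 44% = 22.44% of Quarry Textiles S.p.A.
Aggregating (R2): 38% + 22.44% = 60.44%.
60.44% falls short of the 80% threshold by 19.56 percentage points.

19.56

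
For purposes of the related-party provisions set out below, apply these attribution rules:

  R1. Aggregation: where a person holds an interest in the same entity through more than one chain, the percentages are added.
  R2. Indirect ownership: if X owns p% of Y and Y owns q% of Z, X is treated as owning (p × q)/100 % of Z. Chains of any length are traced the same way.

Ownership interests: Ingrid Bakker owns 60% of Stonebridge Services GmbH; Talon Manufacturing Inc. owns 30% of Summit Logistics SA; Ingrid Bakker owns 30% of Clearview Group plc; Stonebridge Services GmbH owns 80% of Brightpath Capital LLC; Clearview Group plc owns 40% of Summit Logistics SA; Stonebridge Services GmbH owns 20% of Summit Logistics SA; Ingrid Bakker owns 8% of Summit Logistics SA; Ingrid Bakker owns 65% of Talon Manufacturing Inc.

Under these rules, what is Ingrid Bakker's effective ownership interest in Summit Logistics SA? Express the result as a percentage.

Chain via Stonebridge Services GmbH (R2): 60% × 20% = 12% of Summit Logistics SA.
Chain via Talon Manufacturing Inc. (R2): 65% × 30% = 19.5% of Summit Logistics SA.
Chain via Clearview Group plc (R2): 30% × 40% = 12% of Summit Logistics SA.
Direct interest in Summit Logistics SA: 8%.
Aggregating (R1): 12% + 19.5% + 12% + 8% = 51.5%.

51.5%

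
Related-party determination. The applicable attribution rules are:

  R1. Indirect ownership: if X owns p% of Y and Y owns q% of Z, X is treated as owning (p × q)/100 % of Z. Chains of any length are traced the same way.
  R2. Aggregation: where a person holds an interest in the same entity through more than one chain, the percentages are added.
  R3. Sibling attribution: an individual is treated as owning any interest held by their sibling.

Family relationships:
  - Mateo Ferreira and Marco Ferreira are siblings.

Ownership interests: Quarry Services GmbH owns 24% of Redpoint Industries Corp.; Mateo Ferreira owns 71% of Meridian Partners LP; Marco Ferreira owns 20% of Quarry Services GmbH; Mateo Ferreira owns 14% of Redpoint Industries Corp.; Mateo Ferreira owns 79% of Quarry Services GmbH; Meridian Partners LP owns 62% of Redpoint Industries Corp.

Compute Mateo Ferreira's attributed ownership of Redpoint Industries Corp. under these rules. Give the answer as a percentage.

By sibling attribution (R3), Mateo Ferreira is treated as also owning Marco Ferreira's interest in Quarry Services GmbH, giving 79% + 20% = 99%.
Chain via Quarry Services GmbH (R1): 99% × 24% = 23.76% of Redpoint Industries Corp.
Chain via Meridian Partners LP (R1): 71% × 62% = 44.02% of Redpoint Industries Corp.
Direct interest in Redpoint Industries Corp: 14%.
Aggregating (R2): 23.76% + 44.02% + 14% = 81.78%.

81.78%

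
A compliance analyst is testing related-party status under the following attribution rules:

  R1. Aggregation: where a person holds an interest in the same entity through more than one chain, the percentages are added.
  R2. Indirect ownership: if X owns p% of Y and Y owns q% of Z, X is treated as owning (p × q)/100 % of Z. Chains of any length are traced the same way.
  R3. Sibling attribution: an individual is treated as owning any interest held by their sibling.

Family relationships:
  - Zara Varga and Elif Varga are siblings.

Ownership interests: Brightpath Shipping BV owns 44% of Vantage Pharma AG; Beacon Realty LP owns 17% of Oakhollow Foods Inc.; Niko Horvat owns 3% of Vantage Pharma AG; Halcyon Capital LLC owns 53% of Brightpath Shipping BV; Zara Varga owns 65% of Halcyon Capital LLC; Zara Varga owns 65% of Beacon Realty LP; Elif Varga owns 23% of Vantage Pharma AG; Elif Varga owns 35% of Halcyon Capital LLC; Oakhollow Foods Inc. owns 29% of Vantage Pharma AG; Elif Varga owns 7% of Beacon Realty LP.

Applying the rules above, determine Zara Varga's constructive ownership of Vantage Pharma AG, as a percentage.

By sibling attribution (R3), Zara Varga is treated as also owning Elif Varga's interest in Halcyon Capital LLC, giving 65% + 35% = 100%.
By sibling attribution (R3), Zara Varga is treated as also owning Elif Varga's interest in Beacon Realty LP, giving 65% + 7% = 72%.
By sibling attribution (R3), Zara Varga is treated as owning Elif Varga's 23% interest in Vantage Pharma AG.
Chain via Halcyon Capital LLC → Brightpath Shipping BV (R2): 100% × 53% × 44% = 23.32% of Vantage Pharma AG.
Chain via Beacon Realty LP → Oakhollow Foods Inc. (R2): 72% × 17% × 29% = 3.5496% of Vantage Pharma AG.
Direct interest in Vantage Pharma AG: 23%.
Aggregating (R1): 23.32% + 3.5496% + 23% = 49.8696%.

49.8696%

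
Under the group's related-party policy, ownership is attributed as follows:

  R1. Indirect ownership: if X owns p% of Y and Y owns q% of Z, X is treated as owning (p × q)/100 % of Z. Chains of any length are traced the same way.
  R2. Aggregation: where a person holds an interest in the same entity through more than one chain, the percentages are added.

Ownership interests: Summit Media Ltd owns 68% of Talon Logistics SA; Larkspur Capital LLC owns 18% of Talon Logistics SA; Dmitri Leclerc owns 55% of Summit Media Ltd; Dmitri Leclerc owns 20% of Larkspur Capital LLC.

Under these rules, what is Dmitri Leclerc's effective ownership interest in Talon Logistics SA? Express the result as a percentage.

41%

Chain via Larkspur Capital LLC (R1): 20% × 18% = 3.6% of Talon Logistics SA.
Chain via Summit Media Ltd (R1): 55% × 68% = 37.4% of Talon Logistics SA.
Aggregating (R2): 3.6% + 37.4% = 41%.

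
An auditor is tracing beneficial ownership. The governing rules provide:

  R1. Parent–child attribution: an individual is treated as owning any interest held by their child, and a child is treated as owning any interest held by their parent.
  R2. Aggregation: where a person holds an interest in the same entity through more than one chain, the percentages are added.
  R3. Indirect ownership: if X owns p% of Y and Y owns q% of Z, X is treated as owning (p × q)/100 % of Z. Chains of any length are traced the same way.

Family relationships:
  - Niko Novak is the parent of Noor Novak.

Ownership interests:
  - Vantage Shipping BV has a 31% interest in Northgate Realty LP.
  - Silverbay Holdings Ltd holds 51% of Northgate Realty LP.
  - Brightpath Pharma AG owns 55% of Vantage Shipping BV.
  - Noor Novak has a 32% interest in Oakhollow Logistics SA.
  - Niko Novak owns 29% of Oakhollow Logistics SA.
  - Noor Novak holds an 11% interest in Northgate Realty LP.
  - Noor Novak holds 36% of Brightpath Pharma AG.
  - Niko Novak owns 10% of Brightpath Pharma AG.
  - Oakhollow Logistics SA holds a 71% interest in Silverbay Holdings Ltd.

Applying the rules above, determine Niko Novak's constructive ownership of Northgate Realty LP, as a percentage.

40.9311%

By parent–child attribution (R1), Niko Novak is treated as also owning Noor Novak's interest in Oakhollow Logistics SA, giving 29% + 32% = 61%.
By parent–child attribution (R1), Niko Novak is treated as also owning Noor Novak's interest in Brightpath Pharma AG, giving 10% + 36% = 46%.
By parent–child attribution (R1), Niko Novak is treated as owning Noor Novak's 11% interest in Northgate Realty LP.
Chain via Oakhollow Logistics SA → Silverbay Holdings Ltd (R3): 61% × 71% × 51% = 22.0881% of Northgate Realty LP.
Chain via Brightpath Pharma AG → Vantage Shipping BV (R3): 46% × 55% × 31% = 7.843% of Northgate Realty LP.
Direct interest in Northgate Realty LP: 11%.
Aggregating (R2): 22.0881% + 7.843% + 11% = 40.9311%.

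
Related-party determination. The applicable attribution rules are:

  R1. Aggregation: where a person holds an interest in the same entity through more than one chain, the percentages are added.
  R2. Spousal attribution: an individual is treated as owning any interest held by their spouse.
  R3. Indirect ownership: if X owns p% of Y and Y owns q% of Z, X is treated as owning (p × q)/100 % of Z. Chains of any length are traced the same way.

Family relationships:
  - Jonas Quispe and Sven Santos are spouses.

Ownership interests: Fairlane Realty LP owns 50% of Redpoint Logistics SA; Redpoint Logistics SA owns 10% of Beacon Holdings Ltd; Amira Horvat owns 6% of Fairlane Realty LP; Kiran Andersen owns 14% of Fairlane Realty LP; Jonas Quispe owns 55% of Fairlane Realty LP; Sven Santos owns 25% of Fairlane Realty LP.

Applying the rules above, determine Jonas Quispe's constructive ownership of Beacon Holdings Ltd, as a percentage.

By spousal attribution (R2), Jonas Quispe is treated as also owning Sven Santos's interest in Fairlane Realty LP, giving 55% + 25% = 80%.
Chain via Fairlane Realty LP → Redpoint Logistics SA (R3): 80% × 50% × 10% = 4% of Beacon Holdings Ltd.

4%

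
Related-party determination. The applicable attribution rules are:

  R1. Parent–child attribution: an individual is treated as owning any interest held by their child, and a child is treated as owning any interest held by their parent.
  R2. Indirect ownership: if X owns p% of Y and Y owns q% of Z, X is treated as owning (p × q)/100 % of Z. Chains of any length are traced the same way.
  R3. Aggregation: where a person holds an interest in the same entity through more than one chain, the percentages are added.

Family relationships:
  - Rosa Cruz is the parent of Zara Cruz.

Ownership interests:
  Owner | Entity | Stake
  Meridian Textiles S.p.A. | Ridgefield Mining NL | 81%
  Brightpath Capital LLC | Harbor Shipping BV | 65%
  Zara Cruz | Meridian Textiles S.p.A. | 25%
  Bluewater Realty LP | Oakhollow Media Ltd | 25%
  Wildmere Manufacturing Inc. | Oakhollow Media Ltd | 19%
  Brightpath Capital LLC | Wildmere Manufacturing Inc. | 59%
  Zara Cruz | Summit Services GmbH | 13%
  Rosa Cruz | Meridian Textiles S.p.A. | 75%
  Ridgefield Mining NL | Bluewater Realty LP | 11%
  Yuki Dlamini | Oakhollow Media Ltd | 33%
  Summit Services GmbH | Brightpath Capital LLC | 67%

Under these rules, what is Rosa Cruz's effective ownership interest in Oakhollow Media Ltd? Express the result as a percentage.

3.203891%

By parent–child attribution (R1), Rosa Cruz is treated as also owning Zara Cruz's interest in Meridian Textiles S.p.A, giving 75% + 25% = 100%.
By parent–child attribution (R1), Rosa Cruz is treated as owning Zara Cruz's 13% interest in Summit Services GmbH.
Chain via Meridian Textiles S.p.A. → Ridgefield Mining NL → Bluewater Realty LP (R2): 100% × 81% × 11% × 25% = 2.2275% of Oakhollow Media Ltd.
Chain via Summit Services GmbH → Brightpath Capital LLC → Wildmere Manufacturing Inc. (R2): 13% × 67% × 59% × 19% = 0.976391% of Oakhollow Media Ltd.
Aggregating (R3): 2.2275% + 0.976391% = 3.203891%.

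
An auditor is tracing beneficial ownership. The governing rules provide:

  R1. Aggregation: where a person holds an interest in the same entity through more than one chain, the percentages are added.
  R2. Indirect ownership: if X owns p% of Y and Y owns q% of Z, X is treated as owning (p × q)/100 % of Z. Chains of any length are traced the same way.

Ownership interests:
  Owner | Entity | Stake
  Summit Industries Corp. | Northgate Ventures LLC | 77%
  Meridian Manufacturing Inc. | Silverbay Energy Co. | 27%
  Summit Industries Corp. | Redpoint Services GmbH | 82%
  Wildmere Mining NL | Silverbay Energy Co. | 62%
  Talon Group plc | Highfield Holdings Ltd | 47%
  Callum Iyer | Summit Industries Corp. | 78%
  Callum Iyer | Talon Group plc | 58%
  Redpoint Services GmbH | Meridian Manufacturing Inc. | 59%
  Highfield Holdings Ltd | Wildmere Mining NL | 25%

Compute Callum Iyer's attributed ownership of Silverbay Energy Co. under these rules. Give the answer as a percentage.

Chain via Talon Group plc → Highfield Holdings Ltd → Wildmere Mining NL (R2): 58% × 47% × 25% × 62% = 4.2253% of Silverbay Energy Co.
Chain via Summit Industries Corp. → Redpoint Services GmbH → Meridian Manufacturing Inc. (R2): 78% × 82% × 59% × 27% = 10.188828% of Silverbay Energy Co.
Aggregating (R1): 4.2253% + 10.188828% = 14.414128%.

14.414128%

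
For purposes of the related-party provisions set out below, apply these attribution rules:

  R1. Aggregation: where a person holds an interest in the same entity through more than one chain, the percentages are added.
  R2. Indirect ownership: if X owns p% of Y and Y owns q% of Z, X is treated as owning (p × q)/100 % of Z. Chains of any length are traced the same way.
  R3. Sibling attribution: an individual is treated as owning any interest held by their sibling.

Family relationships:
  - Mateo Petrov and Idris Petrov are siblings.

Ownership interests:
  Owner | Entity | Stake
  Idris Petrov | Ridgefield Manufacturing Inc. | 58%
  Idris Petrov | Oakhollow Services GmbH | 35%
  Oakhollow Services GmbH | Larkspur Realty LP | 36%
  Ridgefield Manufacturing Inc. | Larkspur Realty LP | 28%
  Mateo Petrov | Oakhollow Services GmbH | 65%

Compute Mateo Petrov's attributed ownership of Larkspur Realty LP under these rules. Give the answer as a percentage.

By sibling attribution (R3), Mateo Petrov is treated as also owning Idris Petrov's interest in Oakhollow Services GmbH, giving 65% + 35% = 100%.
By sibling attribution (R3), Mateo Petrov is treated as owning Idris Petrov's 58% interest in Ridgefield Manufacturing Inc.
Chain via Oakhollow Services GmbH (R2): 100% × 36% = 36% of Larkspur Realty LP.
Chain via Ridgefield Manufacturing Inc. (R2): 58% × 28% = 16.24% of Larkspur Realty LP.
Aggregating (R1): 36% + 16.24% = 52.24%.

52.24%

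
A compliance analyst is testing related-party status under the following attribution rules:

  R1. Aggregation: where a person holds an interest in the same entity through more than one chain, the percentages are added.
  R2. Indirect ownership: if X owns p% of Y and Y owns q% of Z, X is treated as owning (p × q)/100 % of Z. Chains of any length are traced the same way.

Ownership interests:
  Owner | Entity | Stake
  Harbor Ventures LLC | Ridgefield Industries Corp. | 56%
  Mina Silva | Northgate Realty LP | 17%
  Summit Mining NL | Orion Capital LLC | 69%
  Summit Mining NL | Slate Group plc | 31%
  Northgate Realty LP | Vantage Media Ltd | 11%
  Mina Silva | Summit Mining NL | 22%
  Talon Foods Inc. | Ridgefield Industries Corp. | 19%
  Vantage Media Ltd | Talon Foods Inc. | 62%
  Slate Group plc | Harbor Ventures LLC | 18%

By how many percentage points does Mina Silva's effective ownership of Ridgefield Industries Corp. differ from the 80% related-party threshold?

79.092258

Chain via Summit Mining NL → Slate Group plc → Harbor Ventures LLC (R2): 22% × 31% × 18% × 56% = 0.687456% of Ridgefield Industries Corp.
Chain via Northgate Realty LP → Vantage Media Ltd → Talon Foods Inc. (R2): 17% × 11% × 62% × 19% = 0.220286% of Ridgefield Industries Corp.
Aggregating (R1): 0.687456% + 0.220286% = 0.907742%.
0.907742% falls short of the 80% threshold by 79.092258 percentage points.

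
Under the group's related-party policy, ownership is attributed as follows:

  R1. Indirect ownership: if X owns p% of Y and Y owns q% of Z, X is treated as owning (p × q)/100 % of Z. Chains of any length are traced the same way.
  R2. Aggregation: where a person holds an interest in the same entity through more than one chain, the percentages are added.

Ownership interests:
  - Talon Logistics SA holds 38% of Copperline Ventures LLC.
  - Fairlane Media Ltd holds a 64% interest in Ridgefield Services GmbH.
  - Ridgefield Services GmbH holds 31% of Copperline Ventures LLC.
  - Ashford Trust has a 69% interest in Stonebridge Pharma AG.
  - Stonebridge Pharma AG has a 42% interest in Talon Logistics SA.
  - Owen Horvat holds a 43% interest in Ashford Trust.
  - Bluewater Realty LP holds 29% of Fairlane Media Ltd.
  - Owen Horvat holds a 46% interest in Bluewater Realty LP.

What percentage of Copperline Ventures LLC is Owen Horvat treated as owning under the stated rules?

Chain via Bluewater Realty LP → Fairlane Media Ltd → Ridgefield Services GmbH (R1): 46% × 29% × 64% × 31% = 2.646656% of Copperline Ventures LLC.
Chain via Ashford Trust → Stonebridge Pharma AG → Talon Logistics SA (R1): 43% × 69% × 42% × 38% = 4.735332% of Copperline Ventures LLC.
Aggregating (R2): 2.646656% + 4.735332% = 7.381988%.

7.381988%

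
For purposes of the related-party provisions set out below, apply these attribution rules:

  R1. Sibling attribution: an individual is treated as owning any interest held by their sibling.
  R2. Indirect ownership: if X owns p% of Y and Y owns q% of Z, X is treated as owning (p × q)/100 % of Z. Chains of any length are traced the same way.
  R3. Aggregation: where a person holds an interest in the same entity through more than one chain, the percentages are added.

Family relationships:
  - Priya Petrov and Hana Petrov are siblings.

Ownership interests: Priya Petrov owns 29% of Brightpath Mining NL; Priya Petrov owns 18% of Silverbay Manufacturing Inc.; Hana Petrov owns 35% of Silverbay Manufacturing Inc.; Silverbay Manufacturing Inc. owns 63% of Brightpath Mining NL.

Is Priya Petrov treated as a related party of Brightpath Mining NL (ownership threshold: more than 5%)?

By sibling attribution (R1), Priya Petrov is treated as also owning Hana Petrov's interest in Silverbay Manufacturing Inc, giving 18% + 35% = 53%.
Chain via Silverbay Manufacturing Inc. (R2): 53% × 63% = 33.39% of Brightpath Mining NL.
Direct interest in Brightpath Mining NL: 29%.
Aggregating (R3): 33.39% + 29% = 62.39%.
62.39% exceeds the 5% threshold, so Priya is a related party to Brightpath Mining NL.

Yes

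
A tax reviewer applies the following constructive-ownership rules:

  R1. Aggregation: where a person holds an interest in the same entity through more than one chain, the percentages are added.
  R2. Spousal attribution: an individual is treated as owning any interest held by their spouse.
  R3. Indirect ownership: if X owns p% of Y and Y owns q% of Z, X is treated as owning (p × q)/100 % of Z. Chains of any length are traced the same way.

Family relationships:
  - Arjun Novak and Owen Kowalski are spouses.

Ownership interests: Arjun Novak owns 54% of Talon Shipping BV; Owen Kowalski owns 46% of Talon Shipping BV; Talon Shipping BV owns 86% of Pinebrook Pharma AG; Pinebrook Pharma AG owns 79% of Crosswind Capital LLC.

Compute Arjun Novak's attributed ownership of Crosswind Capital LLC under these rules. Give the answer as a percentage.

67.94%

By spousal attribution (R2), Arjun Novak is treated as also owning Owen Kowalski's interest in Talon Shipping BV, giving 54% + 46% = 100%.
Chain via Talon Shipping BV → Pinebrook Pharma AG (R3): 100% × 86% × 79% = 67.94% of Crosswind Capital LLC.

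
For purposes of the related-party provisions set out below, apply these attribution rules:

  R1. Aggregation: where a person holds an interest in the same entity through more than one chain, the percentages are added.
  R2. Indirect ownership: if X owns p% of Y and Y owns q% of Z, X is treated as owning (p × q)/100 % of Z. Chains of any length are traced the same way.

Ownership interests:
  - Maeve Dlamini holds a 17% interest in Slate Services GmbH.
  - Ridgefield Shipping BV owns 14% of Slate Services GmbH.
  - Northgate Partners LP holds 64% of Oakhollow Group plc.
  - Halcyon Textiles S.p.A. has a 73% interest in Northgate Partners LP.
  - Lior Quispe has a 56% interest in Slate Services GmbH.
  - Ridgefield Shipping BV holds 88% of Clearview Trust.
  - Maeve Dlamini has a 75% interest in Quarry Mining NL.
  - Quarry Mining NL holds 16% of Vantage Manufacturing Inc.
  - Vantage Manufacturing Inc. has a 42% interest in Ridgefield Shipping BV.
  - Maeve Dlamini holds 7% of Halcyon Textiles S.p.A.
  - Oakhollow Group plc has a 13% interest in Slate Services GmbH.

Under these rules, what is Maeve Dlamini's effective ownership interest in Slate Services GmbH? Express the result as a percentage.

Chain via Quarry Mining NL → Vantage Manufacturing Inc. → Ridgefield Shipping BV (R2): 75% × 16% × 42% × 14% = 0.7056% of Slate Services GmbH.
Chain via Halcyon Textiles S.p.A. → Northgate Partners LP → Oakhollow Group plc (R2): 7% × 73% × 64% × 13% = 0.425152% of Slate Services GmbH.
Direct interest in Slate Services GmbH: 17%.
Aggregating (R1): 0.7056% + 0.425152% + 17% = 18.130752%.

18.130752%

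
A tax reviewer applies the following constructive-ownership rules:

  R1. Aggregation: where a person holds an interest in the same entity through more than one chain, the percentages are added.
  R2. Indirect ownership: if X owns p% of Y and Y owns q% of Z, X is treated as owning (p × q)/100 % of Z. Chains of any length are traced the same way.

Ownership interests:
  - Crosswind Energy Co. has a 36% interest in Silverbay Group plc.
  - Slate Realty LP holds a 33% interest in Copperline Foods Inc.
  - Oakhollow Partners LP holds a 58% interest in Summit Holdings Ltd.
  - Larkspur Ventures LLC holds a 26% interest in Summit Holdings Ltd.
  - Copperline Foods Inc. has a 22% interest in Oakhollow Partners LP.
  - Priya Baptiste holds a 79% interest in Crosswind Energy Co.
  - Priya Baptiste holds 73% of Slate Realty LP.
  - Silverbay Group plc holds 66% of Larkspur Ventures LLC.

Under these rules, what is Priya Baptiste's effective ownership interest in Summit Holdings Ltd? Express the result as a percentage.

Chain via Crosswind Energy Co. → Silverbay Group plc → Larkspur Ventures LLC (R2): 79% × 36% × 66% × 26% = 4.880304% of Summit Holdings Ltd.
Chain via Slate Realty LP → Copperline Foods Inc. → Oakhollow Partners LP (R2): 73% × 33% × 22% × 58% = 3.073884% of Summit Holdings Ltd.
Aggregating (R1): 4.880304% + 3.073884% = 7.954188%.

7.954188%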